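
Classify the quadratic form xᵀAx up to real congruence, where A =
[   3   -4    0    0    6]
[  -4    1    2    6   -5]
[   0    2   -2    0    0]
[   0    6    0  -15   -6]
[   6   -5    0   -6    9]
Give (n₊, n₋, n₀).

Answer: (2, 3, 0)

Derivation:
step 0: pivot 3 → sign +
step 1: pivot -13/3 → sign −
step 2: pivot -14/13 → sign −
step 3: pivot 3/7 → sign +
step 4: pivot -6 → sign −
signature = (2, 3, 0)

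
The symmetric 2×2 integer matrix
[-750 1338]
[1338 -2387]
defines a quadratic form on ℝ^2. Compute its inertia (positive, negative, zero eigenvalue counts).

Answer: (0, 2, 0)

Derivation:
step 0: pivot -750 → sign −
step 1: pivot -1/125 → sign −
signature = (0, 2, 0)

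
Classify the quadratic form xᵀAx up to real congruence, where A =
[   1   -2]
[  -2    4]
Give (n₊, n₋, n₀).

Answer: (1, 0, 1)

Derivation:
step 0: pivot 1 → sign +
step 1: row/col 1 already zero → sign 0
signature = (1, 0, 1)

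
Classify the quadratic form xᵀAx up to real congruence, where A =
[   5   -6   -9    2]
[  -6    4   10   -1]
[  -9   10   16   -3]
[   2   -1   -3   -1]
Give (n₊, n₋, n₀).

step 0: pivot 5 → sign +
step 1: pivot -16/5 → sign −
step 2: pivot -19/16 → sign −
step 3: pivot 1/19 → sign +
signature = (2, 2, 0)

Answer: (2, 2, 0)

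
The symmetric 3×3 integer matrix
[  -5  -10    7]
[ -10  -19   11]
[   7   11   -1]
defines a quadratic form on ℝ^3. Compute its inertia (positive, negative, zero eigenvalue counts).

step 0: pivot -5 → sign −
step 1: pivot 1 → sign +
step 2: pivot -1/5 → sign −
signature = (1, 2, 0)

Answer: (1, 2, 0)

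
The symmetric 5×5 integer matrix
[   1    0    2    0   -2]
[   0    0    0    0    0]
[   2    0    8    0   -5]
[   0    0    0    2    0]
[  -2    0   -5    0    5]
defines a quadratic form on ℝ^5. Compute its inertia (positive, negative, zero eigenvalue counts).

Answer: (4, 0, 1)

Derivation:
step 0: pivot 1 → sign +
step 1: pivot 4 → sign +
step 2: pivot 2 → sign +
step 3: pivot 3/4 → sign +
step 4: row/col 4 already zero → sign 0
signature = (4, 0, 1)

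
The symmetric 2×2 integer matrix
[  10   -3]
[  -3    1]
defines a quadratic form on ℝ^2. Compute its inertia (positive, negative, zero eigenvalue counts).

step 0: pivot 10 → sign +
step 1: pivot 1/10 → sign +
signature = (2, 0, 0)

Answer: (2, 0, 0)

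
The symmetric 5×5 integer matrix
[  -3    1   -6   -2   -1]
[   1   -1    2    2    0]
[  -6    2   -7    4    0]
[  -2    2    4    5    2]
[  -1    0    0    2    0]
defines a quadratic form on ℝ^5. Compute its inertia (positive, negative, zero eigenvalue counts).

Answer: (2, 3, 0)

Derivation:
step 0: pivot -3 → sign −
step 1: pivot -2/3 → sign −
step 2: pivot 5 → sign +
step 3: pivot -19/5 → sign −
step 4: pivot 3/38 → sign +
signature = (2, 3, 0)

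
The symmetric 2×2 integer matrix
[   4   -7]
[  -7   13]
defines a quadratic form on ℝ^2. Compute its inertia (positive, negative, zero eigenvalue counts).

Answer: (2, 0, 0)

Derivation:
step 0: pivot 4 → sign +
step 1: pivot 3/4 → sign +
signature = (2, 0, 0)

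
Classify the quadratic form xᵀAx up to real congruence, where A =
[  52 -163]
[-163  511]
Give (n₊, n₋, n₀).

Answer: (2, 0, 0)

Derivation:
step 0: pivot 52 → sign +
step 1: pivot 3/52 → sign +
signature = (2, 0, 0)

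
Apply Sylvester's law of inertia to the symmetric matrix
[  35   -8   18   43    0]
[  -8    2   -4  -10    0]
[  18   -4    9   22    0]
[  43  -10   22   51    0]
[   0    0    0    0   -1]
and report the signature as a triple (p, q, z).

Answer: (2, 3, 0)

Derivation:
step 0: pivot 35 → sign +
step 1: pivot 6/35 → sign +
step 2: pivot -1/3 → sign −
step 3: pivot -2 → sign −
step 4: pivot -1 → sign −
signature = (2, 3, 0)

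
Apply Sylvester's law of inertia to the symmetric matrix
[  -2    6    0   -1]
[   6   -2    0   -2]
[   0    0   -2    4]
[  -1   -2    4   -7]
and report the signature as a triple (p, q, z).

step 0: pivot -2 → sign −
step 1: pivot 16 → sign +
step 2: pivot -2 → sign −
step 3: pivot -1/16 → sign −
signature = (1, 3, 0)

Answer: (1, 3, 0)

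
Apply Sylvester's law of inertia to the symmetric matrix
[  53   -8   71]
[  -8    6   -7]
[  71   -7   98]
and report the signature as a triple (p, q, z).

step 0: pivot 53 → sign +
step 1: pivot 254/53 → sign +
step 2: pivot 1/254 → sign +
signature = (3, 0, 0)

Answer: (3, 0, 0)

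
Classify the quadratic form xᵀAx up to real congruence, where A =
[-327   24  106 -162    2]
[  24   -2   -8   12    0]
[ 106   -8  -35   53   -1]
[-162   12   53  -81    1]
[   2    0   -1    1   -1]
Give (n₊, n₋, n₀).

step 0: pivot -327 → sign −
step 1: pivot -26/109 → sign −
step 2: pivot -17/39 → sign −
step 3: pivot -6/17 → sign −
step 4: row/col 4 already zero → sign 0
signature = (0, 4, 1)

Answer: (0, 4, 1)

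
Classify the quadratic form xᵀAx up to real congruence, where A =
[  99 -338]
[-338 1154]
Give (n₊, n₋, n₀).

step 0: pivot 99 → sign +
step 1: pivot 2/99 → sign +
signature = (2, 0, 0)

Answer: (2, 0, 0)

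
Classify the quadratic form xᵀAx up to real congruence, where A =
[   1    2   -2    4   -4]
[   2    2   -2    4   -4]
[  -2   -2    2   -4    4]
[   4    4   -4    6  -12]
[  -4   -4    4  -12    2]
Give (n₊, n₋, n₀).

Answer: (2, 2, 1)

Derivation:
step 0: pivot 1 → sign +
step 1: pivot -2 → sign −
step 2: pivot -2 → sign −
step 3: pivot 2 → sign +
step 4: row/col 4 already zero → sign 0
signature = (2, 2, 1)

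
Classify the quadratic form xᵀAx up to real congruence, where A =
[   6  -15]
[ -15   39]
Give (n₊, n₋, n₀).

step 0: pivot 6 → sign +
step 1: pivot 3/2 → sign +
signature = (2, 0, 0)

Answer: (2, 0, 0)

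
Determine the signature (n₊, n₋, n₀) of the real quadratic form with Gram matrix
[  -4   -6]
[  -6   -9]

Answer: (0, 1, 1)

Derivation:
step 0: pivot -4 → sign −
step 1: row/col 1 already zero → sign 0
signature = (0, 1, 1)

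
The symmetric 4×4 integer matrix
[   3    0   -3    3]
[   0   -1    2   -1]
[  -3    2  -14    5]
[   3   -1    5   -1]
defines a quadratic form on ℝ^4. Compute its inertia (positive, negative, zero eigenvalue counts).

Answer: (1, 3, 0)

Derivation:
step 0: pivot 3 → sign +
step 1: pivot -1 → sign −
step 2: pivot -13 → sign −
step 3: pivot -3/13 → sign −
signature = (1, 3, 0)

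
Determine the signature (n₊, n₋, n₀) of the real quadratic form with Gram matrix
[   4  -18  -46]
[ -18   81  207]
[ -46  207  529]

step 0: pivot 4 → sign +
step 1: row/col 1 already zero → sign 0
step 2: row/col 2 already zero → sign 0
signature = (1, 0, 2)

Answer: (1, 0, 2)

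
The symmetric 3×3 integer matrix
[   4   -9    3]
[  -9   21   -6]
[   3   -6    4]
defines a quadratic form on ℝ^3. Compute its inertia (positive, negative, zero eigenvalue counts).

step 0: pivot 4 → sign +
step 1: pivot 3/4 → sign +
step 2: pivot 1 → sign +
signature = (3, 0, 0)

Answer: (3, 0, 0)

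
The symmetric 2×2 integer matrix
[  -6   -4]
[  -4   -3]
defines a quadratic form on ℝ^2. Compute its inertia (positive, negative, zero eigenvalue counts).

step 0: pivot -6 → sign −
step 1: pivot -1/3 → sign −
signature = (0, 2, 0)

Answer: (0, 2, 0)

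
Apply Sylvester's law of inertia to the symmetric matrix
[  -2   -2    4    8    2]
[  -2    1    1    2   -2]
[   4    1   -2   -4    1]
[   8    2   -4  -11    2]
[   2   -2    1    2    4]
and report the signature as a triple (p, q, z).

Answer: (3, 2, 0)

Derivation:
step 0: pivot -2 → sign −
step 1: pivot 3 → sign +
step 2: pivot 3 → sign +
step 3: pivot -3 → sign −
step 4: pivot 1/3 → sign +
signature = (3, 2, 0)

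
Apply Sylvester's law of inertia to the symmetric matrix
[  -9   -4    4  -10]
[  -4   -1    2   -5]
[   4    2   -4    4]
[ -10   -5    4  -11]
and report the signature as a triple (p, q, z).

step 0: pivot -9 → sign −
step 1: pivot 7/9 → sign +
step 2: pivot -16/7 → sign −
step 3: pivot -1/4 → sign −
signature = (1, 3, 0)

Answer: (1, 3, 0)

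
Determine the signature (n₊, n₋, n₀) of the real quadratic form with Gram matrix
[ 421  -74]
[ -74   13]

Answer: (1, 1, 0)

Derivation:
step 0: pivot 421 → sign +
step 1: pivot -3/421 → sign −
signature = (1, 1, 0)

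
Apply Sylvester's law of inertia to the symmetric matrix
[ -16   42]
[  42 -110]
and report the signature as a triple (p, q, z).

Answer: (1, 1, 0)

Derivation:
step 0: pivot -16 → sign −
step 1: pivot 1/4 → sign +
signature = (1, 1, 0)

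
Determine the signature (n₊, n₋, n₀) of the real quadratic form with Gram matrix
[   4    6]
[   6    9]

step 0: pivot 4 → sign +
step 1: row/col 1 already zero → sign 0
signature = (1, 0, 1)

Answer: (1, 0, 1)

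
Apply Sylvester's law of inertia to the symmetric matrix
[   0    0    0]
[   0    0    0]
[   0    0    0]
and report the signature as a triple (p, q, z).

step 0: row/col 0 already zero → sign 0
step 1: row/col 1 already zero → sign 0
step 2: row/col 2 already zero → sign 0
signature = (0, 0, 3)

Answer: (0, 0, 3)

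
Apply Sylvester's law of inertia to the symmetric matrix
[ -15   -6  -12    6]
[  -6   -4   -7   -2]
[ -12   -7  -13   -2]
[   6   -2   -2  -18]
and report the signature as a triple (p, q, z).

step 0: pivot -15 → sign −
step 1: pivot -8/5 → sign −
step 2: pivot -3/8 → sign −
step 3: pivot -2 → sign −
signature = (0, 4, 0)

Answer: (0, 4, 0)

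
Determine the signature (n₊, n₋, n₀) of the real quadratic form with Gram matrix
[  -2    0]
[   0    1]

Answer: (1, 1, 0)

Derivation:
step 0: pivot -2 → sign −
step 1: pivot 1 → sign +
signature = (1, 1, 0)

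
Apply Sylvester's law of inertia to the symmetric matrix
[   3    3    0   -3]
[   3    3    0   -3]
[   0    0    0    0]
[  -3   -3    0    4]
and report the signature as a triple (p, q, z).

Answer: (2, 0, 2)

Derivation:
step 0: pivot 3 → sign +
step 1: pivot 1 → sign +
step 2: row/col 2 already zero → sign 0
step 3: row/col 3 already zero → sign 0
signature = (2, 0, 2)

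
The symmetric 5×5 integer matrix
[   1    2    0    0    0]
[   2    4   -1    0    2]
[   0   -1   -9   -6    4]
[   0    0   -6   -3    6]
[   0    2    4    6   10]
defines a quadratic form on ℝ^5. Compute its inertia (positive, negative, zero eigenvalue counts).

Answer: (3, 2, 0)

Derivation:
step 0: pivot 1 → sign +
step 1: pivot -9 → sign −
step 2: pivot 1/9 → sign +
step 3: pivot -3 → sign −
step 4: pivot 2 → sign +
signature = (3, 2, 0)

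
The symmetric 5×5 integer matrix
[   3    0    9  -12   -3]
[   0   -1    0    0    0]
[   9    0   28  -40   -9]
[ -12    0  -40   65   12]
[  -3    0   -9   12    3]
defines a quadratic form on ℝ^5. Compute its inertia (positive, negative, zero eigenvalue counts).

Answer: (3, 1, 1)

Derivation:
step 0: pivot 3 → sign +
step 1: pivot -1 → sign −
step 2: pivot 1 → sign +
step 3: pivot 1 → sign +
step 4: row/col 4 already zero → sign 0
signature = (3, 1, 1)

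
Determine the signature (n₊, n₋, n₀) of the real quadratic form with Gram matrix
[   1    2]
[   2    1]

step 0: pivot 1 → sign +
step 1: pivot -3 → sign −
signature = (1, 1, 0)

Answer: (1, 1, 0)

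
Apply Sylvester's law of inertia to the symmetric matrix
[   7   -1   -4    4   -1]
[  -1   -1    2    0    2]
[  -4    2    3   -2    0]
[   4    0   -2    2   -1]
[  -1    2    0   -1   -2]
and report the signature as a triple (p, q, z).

Answer: (2, 3, 0)

Derivation:
step 0: pivot 7 → sign +
step 1: pivot -8/7 → sign −
step 2: pivot 5/2 → sign +
step 3: pivot -2/5 → sign −
step 4: pivot -1/4 → sign −
signature = (2, 3, 0)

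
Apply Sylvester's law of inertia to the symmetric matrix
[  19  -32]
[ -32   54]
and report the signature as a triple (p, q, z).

step 0: pivot 19 → sign +
step 1: pivot 2/19 → sign +
signature = (2, 0, 0)

Answer: (2, 0, 0)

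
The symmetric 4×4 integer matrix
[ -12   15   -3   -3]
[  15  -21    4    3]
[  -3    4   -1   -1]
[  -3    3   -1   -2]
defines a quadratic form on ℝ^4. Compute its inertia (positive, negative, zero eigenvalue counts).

step 0: pivot -12 → sign −
step 1: pivot -9/4 → sign −
step 2: pivot -2/9 → sign −
step 3: pivot -1/2 → sign −
signature = (0, 4, 0)

Answer: (0, 4, 0)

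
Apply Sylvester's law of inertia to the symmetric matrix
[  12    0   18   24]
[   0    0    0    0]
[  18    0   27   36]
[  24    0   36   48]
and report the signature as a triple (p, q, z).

step 0: pivot 12 → sign +
step 1: row/col 1 already zero → sign 0
step 2: row/col 2 already zero → sign 0
step 3: row/col 3 already zero → sign 0
signature = (1, 0, 3)

Answer: (1, 0, 3)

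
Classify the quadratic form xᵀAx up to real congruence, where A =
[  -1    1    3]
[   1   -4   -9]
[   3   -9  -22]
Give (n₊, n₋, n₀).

step 0: pivot -1 → sign −
step 1: pivot -3 → sign −
step 2: pivot -1 → sign −
signature = (0, 3, 0)

Answer: (0, 3, 0)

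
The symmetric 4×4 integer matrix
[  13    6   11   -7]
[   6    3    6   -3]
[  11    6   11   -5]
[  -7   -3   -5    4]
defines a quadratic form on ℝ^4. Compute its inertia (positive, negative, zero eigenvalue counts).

Answer: (2, 1, 1)

Derivation:
step 0: pivot 13 → sign +
step 1: pivot 3/13 → sign +
step 2: pivot -2 → sign −
step 3: row/col 3 already zero → sign 0
signature = (2, 1, 1)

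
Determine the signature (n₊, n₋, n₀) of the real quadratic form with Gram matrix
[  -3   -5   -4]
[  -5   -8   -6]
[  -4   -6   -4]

step 0: pivot -3 → sign −
step 1: pivot 1/3 → sign +
step 2: row/col 2 already zero → sign 0
signature = (1, 1, 1)

Answer: (1, 1, 1)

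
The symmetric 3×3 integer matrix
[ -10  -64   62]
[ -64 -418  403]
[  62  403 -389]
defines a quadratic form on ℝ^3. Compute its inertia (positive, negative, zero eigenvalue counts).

step 0: pivot -10 → sign −
step 1: pivot -42/5 → sign −
step 2: pivot -1/42 → sign −
signature = (0, 3, 0)

Answer: (0, 3, 0)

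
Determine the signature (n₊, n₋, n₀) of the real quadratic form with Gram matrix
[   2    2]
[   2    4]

Answer: (2, 0, 0)

Derivation:
step 0: pivot 2 → sign +
step 1: pivot 2 → sign +
signature = (2, 0, 0)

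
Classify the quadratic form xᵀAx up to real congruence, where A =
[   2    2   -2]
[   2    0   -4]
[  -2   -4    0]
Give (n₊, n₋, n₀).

step 0: pivot 2 → sign +
step 1: pivot -2 → sign −
step 2: row/col 2 already zero → sign 0
signature = (1, 1, 1)

Answer: (1, 1, 1)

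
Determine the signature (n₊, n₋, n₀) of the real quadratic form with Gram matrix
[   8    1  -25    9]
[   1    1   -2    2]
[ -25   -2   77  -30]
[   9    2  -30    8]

Answer: (3, 1, 0)

Derivation:
step 0: pivot 8 → sign +
step 1: pivot 7/8 → sign +
step 2: pivot -18/7 → sign −
step 3: pivot 1/2 → sign +
signature = (3, 1, 0)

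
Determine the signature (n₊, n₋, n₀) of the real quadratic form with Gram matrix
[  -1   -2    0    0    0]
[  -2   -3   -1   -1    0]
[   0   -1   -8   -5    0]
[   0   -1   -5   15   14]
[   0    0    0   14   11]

step 0: pivot -1 → sign −
step 1: pivot 1 → sign +
step 2: pivot -9 → sign −
step 3: pivot 18 → sign +
step 4: pivot 1/9 → sign +
signature = (3, 2, 0)

Answer: (3, 2, 0)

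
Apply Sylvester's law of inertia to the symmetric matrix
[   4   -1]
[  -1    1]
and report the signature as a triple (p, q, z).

Answer: (2, 0, 0)

Derivation:
step 0: pivot 4 → sign +
step 1: pivot 3/4 → sign +
signature = (2, 0, 0)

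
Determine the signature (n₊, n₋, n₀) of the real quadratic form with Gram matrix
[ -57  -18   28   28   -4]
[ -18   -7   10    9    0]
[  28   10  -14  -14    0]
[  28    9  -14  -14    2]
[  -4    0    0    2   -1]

Answer: (1, 4, 0)

Derivation:
step 0: pivot -57 → sign −
step 1: pivot -25/19 → sign −
step 2: pivot 58/75 → sign +
step 3: pivot -7/29 → sign −
step 4: pivot -3/7 → sign −
signature = (1, 4, 0)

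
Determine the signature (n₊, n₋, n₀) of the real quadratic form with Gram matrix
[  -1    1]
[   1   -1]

Answer: (0, 1, 1)

Derivation:
step 0: pivot -1 → sign −
step 1: row/col 1 already zero → sign 0
signature = (0, 1, 1)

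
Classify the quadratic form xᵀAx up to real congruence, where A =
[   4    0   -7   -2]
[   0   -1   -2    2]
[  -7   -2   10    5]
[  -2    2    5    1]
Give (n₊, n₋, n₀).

Answer: (3, 1, 0)

Derivation:
step 0: pivot 4 → sign +
step 1: pivot -1 → sign −
step 2: pivot 7/4 → sign +
step 3: pivot 3/7 → sign +
signature = (3, 1, 0)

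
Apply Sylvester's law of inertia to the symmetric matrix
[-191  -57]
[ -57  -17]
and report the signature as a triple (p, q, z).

Answer: (1, 1, 0)

Derivation:
step 0: pivot -191 → sign −
step 1: pivot 2/191 → sign +
signature = (1, 1, 0)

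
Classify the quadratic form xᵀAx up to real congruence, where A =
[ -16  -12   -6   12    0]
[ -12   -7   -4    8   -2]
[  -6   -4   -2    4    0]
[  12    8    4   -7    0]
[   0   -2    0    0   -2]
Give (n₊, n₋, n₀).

step 0: pivot -16 → sign −
step 1: pivot 2 → sign +
step 2: pivot 1/8 → sign +
step 3: pivot 1 → sign +
step 4: pivot -6 → sign −
signature = (3, 2, 0)

Answer: (3, 2, 0)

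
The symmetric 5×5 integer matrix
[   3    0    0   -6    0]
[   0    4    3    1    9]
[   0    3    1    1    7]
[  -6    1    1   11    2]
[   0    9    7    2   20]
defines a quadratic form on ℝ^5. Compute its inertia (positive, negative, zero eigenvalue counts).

step 0: pivot 3 → sign +
step 1: pivot 4 → sign +
step 2: pivot -5/4 → sign −
step 3: pivot -6/5 → sign −
step 4: pivot -1/6 → sign −
signature = (2, 3, 0)

Answer: (2, 3, 0)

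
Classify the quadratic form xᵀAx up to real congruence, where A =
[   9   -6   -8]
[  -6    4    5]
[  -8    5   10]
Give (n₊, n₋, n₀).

step 0: pivot 9 → sign +
step 1: pivot 26/9 → sign +
step 2: pivot -1/26 → sign −
signature = (2, 1, 0)

Answer: (2, 1, 0)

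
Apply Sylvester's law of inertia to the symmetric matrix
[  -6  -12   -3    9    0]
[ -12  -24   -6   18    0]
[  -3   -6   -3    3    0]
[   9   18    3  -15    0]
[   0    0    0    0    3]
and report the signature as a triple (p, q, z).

step 0: pivot -6 → sign −
step 1: pivot -3/2 → sign −
step 2: pivot 3 → sign +
step 3: row/col 3 already zero → sign 0
step 4: row/col 4 already zero → sign 0
signature = (1, 2, 2)

Answer: (1, 2, 2)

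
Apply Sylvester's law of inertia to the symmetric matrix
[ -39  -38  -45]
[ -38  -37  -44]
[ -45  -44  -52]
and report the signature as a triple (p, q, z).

step 0: pivot -39 → sign −
step 1: pivot 1/39 → sign +
step 2: pivot -1 → sign −
signature = (1, 2, 0)

Answer: (1, 2, 0)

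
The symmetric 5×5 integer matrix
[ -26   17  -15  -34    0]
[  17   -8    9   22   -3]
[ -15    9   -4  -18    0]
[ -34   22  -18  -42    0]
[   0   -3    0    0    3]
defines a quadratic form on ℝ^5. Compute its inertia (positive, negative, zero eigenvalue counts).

Answer: (3, 2, 0)

Derivation:
step 0: pivot -26 → sign −
step 1: pivot 81/26 → sign +
step 2: pivot 40/9 → sign +
step 3: pivot 19/10 → sign +
step 4: pivot -1/38 → sign −
signature = (3, 2, 0)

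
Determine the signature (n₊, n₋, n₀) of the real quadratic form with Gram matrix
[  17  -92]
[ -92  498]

step 0: pivot 17 → sign +
step 1: pivot 2/17 → sign +
signature = (2, 0, 0)

Answer: (2, 0, 0)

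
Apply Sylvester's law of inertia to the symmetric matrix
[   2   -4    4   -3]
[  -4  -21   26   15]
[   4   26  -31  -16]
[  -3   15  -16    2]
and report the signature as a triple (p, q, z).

step 0: pivot 2 → sign +
step 1: pivot -29 → sign −
step 2: pivot 25/29 → sign +
step 3: pivot -3/50 → sign −
signature = (2, 2, 0)

Answer: (2, 2, 0)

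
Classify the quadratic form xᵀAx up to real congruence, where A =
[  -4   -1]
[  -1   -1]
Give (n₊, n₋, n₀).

step 0: pivot -4 → sign −
step 1: pivot -3/4 → sign −
signature = (0, 2, 0)

Answer: (0, 2, 0)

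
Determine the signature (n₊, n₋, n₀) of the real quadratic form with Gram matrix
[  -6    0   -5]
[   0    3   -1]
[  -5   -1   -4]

step 0: pivot -6 → sign −
step 1: pivot 3 → sign +
step 2: pivot -1/6 → sign −
signature = (1, 2, 0)

Answer: (1, 2, 0)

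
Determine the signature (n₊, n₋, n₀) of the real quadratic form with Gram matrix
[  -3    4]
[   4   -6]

Answer: (0, 2, 0)

Derivation:
step 0: pivot -3 → sign −
step 1: pivot -2/3 → sign −
signature = (0, 2, 0)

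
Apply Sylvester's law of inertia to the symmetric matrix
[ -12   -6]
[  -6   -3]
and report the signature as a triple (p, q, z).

Answer: (0, 1, 1)

Derivation:
step 0: pivot -12 → sign −
step 1: row/col 1 already zero → sign 0
signature = (0, 1, 1)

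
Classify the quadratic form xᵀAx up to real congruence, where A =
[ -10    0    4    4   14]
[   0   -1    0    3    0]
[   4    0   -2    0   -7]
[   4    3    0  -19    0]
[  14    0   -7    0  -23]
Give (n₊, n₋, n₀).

step 0: pivot -10 → sign −
step 1: pivot -1 → sign −
step 2: pivot -2/5 → sign −
step 3: pivot -2 → sign −
step 4: pivot 3/2 → sign +
signature = (1, 4, 0)

Answer: (1, 4, 0)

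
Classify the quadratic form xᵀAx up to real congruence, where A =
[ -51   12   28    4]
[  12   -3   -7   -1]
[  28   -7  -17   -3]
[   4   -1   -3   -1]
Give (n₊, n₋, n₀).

step 0: pivot -51 → sign −
step 1: pivot -3/17 → sign −
step 2: pivot -2/3 → sign −
step 3: row/col 3 already zero → sign 0
signature = (0, 3, 1)

Answer: (0, 3, 1)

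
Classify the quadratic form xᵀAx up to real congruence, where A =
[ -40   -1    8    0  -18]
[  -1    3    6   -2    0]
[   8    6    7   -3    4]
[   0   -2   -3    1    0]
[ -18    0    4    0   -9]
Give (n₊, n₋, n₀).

Answer: (1, 4, 0)

Derivation:
step 0: pivot -40 → sign −
step 1: pivot 121/40 → sign +
step 2: pivot -305/121 → sign −
step 3: pivot -14/305 → sign −
step 4: pivot -3/7 → sign −
signature = (1, 4, 0)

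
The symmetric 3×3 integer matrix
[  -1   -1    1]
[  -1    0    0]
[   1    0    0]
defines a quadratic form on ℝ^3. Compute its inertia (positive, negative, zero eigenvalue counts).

Answer: (1, 1, 1)

Derivation:
step 0: pivot -1 → sign −
step 1: pivot 1 → sign +
step 2: row/col 2 already zero → sign 0
signature = (1, 1, 1)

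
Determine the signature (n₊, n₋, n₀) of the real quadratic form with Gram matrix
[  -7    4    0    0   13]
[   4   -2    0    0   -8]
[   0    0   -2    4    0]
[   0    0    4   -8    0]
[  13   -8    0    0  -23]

Answer: (1, 2, 2)

Derivation:
step 0: pivot -7 → sign −
step 1: pivot 2/7 → sign +
step 2: pivot -2 → sign −
step 3: row/col 3 already zero → sign 0
step 4: row/col 4 already zero → sign 0
signature = (1, 2, 2)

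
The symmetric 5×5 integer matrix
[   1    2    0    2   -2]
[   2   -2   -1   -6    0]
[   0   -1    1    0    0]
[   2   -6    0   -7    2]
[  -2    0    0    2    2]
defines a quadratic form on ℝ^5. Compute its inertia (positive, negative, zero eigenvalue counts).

Answer: (4, 1, 0)

Derivation:
step 0: pivot 1 → sign +
step 1: pivot -6 → sign −
step 2: pivot 7/6 → sign +
step 3: pivot 23/7 → sign +
step 4: pivot 6/23 → sign +
signature = (4, 1, 0)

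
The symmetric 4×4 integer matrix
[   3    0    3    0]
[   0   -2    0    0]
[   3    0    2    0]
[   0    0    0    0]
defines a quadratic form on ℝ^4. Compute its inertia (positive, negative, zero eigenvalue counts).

Answer: (1, 2, 1)

Derivation:
step 0: pivot 3 → sign +
step 1: pivot -2 → sign −
step 2: pivot -1 → sign −
step 3: row/col 3 already zero → sign 0
signature = (1, 2, 1)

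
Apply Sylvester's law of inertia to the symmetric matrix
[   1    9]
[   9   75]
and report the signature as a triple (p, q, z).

Answer: (1, 1, 0)

Derivation:
step 0: pivot 1 → sign +
step 1: pivot -6 → sign −
signature = (1, 1, 0)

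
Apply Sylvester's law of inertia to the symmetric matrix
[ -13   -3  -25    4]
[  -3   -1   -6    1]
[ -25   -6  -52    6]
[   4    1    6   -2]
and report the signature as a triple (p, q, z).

Answer: (1, 3, 0)

Derivation:
step 0: pivot -13 → sign −
step 1: pivot -4/13 → sign −
step 2: pivot -15/4 → sign −
step 3: pivot 1/15 → sign +
signature = (1, 3, 0)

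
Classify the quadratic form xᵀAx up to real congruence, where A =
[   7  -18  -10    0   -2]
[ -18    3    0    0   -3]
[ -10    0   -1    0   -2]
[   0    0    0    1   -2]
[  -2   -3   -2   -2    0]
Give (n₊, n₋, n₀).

Answer: (2, 3, 0)

Derivation:
step 0: pivot 7 → sign +
step 1: pivot -303/7 → sign −
step 2: pivot -1/101 → sign −
step 3: pivot 1 → sign +
step 4: pivot -3 → sign −
signature = (2, 3, 0)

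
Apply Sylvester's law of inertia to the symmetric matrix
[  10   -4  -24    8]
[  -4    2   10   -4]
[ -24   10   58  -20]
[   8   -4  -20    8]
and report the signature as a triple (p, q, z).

step 0: pivot 10 → sign +
step 1: pivot 2/5 → sign +
step 2: row/col 2 already zero → sign 0
step 3: row/col 3 already zero → sign 0
signature = (2, 0, 2)

Answer: (2, 0, 2)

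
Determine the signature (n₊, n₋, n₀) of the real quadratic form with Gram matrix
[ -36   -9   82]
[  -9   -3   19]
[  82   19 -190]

step 0: pivot -36 → sign −
step 1: pivot -3/4 → sign −
step 2: pivot -2/9 → sign −
signature = (0, 3, 0)

Answer: (0, 3, 0)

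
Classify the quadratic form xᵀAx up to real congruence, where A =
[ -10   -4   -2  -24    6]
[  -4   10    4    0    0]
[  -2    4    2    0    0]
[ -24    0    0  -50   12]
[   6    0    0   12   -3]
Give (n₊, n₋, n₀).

step 0: pivot -10 → sign −
step 1: pivot 58/5 → sign +
step 2: pivot 12/29 → sign +
step 3: pivot -2 → sign −
step 4: row/col 4 already zero → sign 0
signature = (2, 2, 1)

Answer: (2, 2, 1)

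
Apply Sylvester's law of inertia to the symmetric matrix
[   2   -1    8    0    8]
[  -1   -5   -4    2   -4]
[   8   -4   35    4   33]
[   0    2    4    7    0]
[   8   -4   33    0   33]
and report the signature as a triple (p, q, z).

Answer: (3, 2, 0)

Derivation:
step 0: pivot 2 → sign +
step 1: pivot -11/2 → sign −
step 2: pivot 3 → sign +
step 3: pivot 79/33 → sign +
step 4: pivot -6/79 → sign −
signature = (3, 2, 0)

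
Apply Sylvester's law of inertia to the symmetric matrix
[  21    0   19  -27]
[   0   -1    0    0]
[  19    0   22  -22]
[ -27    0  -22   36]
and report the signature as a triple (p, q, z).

Answer: (3, 1, 0)

Derivation:
step 0: pivot 21 → sign +
step 1: pivot -1 → sign −
step 2: pivot 101/21 → sign +
step 3: pivot 6/101 → sign +
signature = (3, 1, 0)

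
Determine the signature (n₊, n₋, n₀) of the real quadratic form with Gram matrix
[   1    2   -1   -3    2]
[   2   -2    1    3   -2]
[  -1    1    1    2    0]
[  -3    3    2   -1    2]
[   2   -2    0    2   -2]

Answer: (2, 3, 0)

Derivation:
step 0: pivot 1 → sign +
step 1: pivot -6 → sign −
step 2: pivot 3/2 → sign +
step 3: pivot -14/3 → sign −
step 4: pivot -2/7 → sign −
signature = (2, 3, 0)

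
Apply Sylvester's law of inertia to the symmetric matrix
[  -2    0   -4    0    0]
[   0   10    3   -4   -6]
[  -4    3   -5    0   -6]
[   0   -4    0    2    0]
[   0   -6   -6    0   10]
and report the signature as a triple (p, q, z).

Answer: (2, 3, 0)

Derivation:
step 0: pivot -2 → sign −
step 1: pivot 10 → sign +
step 2: pivot 21/10 → sign +
step 3: pivot -2/7 → sign −
step 4: pivot -2 → sign −
signature = (2, 3, 0)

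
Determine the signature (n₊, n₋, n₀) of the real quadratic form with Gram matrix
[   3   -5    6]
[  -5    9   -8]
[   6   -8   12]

step 0: pivot 3 → sign +
step 1: pivot 2/3 → sign +
step 2: pivot -6 → sign −
signature = (2, 1, 0)

Answer: (2, 1, 0)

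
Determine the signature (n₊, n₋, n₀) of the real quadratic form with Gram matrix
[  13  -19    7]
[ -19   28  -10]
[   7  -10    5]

Answer: (3, 0, 0)

Derivation:
step 0: pivot 13 → sign +
step 1: pivot 3/13 → sign +
step 2: pivot 1 → sign +
signature = (3, 0, 0)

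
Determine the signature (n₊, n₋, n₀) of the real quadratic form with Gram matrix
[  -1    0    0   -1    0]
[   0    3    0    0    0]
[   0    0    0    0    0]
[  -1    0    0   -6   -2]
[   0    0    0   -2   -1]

step 0: pivot -1 → sign −
step 1: pivot 3 → sign +
step 2: pivot -5 → sign −
step 3: pivot -1/5 → sign −
step 4: row/col 4 already zero → sign 0
signature = (1, 3, 1)

Answer: (1, 3, 1)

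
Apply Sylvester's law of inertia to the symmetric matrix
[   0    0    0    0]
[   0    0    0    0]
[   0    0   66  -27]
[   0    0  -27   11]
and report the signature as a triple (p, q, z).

Answer: (1, 1, 2)

Derivation:
step 0: pivot 66 → sign +
step 1: pivot -1/22 → sign −
step 2: row/col 2 already zero → sign 0
step 3: row/col 3 already zero → sign 0
signature = (1, 1, 2)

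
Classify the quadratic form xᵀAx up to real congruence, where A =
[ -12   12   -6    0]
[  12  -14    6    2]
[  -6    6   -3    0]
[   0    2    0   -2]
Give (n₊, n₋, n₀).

Answer: (0, 2, 2)

Derivation:
step 0: pivot -12 → sign −
step 1: pivot -2 → sign −
step 2: row/col 2 already zero → sign 0
step 3: row/col 3 already zero → sign 0
signature = (0, 2, 2)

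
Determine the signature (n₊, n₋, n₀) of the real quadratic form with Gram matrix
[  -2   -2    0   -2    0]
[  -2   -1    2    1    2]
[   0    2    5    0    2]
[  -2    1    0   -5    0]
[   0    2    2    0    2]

Answer: (3, 2, 0)

Derivation:
step 0: pivot -2 → sign −
step 1: pivot 1 → sign +
step 2: pivot 1 → sign +
step 3: pivot -48 → sign −
step 4: pivot 3/4 → sign +
signature = (3, 2, 0)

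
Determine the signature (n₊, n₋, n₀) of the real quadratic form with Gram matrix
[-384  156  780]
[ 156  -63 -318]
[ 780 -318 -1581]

step 0: pivot -384 → sign −
step 1: pivot 3/8 → sign +
step 2: row/col 2 already zero → sign 0
signature = (1, 1, 1)

Answer: (1, 1, 1)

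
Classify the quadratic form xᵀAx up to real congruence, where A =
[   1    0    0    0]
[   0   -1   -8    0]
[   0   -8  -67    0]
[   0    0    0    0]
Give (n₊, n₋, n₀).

step 0: pivot 1 → sign +
step 1: pivot -1 → sign −
step 2: pivot -3 → sign −
step 3: row/col 3 already zero → sign 0
signature = (1, 2, 1)

Answer: (1, 2, 1)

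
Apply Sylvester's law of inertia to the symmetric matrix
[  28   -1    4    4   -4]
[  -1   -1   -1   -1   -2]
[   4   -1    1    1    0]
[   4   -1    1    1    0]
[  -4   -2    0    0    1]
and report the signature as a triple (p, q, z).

Answer: (3, 1, 1)

Derivation:
step 0: pivot 28 → sign +
step 1: pivot -29/28 → sign −
step 2: pivot 33/29 → sign +
step 3: pivot 1/33 → sign +
step 4: row/col 4 already zero → sign 0
signature = (3, 1, 1)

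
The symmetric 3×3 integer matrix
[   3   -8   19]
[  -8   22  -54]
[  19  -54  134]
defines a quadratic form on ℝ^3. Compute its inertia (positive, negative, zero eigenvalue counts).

step 0: pivot 3 → sign +
step 1: pivot 2/3 → sign +
step 2: pivot -3 → sign −
signature = (2, 1, 0)

Answer: (2, 1, 0)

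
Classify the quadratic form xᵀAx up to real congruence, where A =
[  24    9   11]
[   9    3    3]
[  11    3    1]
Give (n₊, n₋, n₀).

Answer: (1, 2, 0)

Derivation:
step 0: pivot 24 → sign +
step 1: pivot -3/8 → sign −
step 2: pivot -2/3 → sign −
signature = (1, 2, 0)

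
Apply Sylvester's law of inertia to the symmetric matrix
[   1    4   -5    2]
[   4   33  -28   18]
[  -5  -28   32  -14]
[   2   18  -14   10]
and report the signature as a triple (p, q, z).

Answer: (3, 1, 0)

Derivation:
step 0: pivot 1 → sign +
step 1: pivot 17 → sign +
step 2: pivot 55/17 → sign +
step 3: pivot -2/55 → sign −
signature = (3, 1, 0)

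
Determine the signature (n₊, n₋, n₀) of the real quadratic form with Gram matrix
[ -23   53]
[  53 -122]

step 0: pivot -23 → sign −
step 1: pivot 3/23 → sign +
signature = (1, 1, 0)

Answer: (1, 1, 0)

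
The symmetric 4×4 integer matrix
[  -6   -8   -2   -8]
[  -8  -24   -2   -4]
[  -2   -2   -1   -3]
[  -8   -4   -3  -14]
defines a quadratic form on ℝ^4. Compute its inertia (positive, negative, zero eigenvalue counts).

step 0: pivot -6 → sign −
step 1: pivot -40/3 → sign −
step 2: pivot -3/10 → sign −
step 3: row/col 3 already zero → sign 0
signature = (0, 3, 1)

Answer: (0, 3, 1)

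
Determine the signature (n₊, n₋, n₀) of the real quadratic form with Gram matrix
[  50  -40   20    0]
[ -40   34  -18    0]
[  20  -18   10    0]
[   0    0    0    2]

step 0: pivot 50 → sign +
step 1: pivot 2 → sign +
step 2: pivot 2 → sign +
step 3: row/col 3 already zero → sign 0
signature = (3, 0, 1)

Answer: (3, 0, 1)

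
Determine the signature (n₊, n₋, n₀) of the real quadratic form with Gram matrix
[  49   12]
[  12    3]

Answer: (2, 0, 0)

Derivation:
step 0: pivot 49 → sign +
step 1: pivot 3/49 → sign +
signature = (2, 0, 0)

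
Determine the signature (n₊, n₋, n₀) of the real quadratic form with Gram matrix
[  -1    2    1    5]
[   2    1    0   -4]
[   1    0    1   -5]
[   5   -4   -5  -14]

Answer: (2, 2, 0)

Derivation:
step 0: pivot -1 → sign −
step 1: pivot 5 → sign +
step 2: pivot 6/5 → sign +
step 3: pivot -1 → sign −
signature = (2, 2, 0)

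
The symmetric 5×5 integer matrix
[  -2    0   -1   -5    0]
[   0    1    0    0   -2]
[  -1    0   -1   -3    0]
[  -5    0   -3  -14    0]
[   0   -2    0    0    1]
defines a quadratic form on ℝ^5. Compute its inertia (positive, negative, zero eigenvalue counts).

step 0: pivot -2 → sign −
step 1: pivot 1 → sign +
step 2: pivot -1/2 → sign −
step 3: pivot -1 → sign −
step 4: pivot -3 → sign −
signature = (1, 4, 0)

Answer: (1, 4, 0)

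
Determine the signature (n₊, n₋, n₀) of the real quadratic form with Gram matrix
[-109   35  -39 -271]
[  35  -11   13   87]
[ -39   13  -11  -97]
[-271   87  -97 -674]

Answer: (2, 2, 0)

Derivation:
step 0: pivot -109 → sign −
step 1: pivot 26/109 → sign +
step 2: pivot 2 → sign +
step 3: pivot -3/13 → sign −
signature = (2, 2, 0)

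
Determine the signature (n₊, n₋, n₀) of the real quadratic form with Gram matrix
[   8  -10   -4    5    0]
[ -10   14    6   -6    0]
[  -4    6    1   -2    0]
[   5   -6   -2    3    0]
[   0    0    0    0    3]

Answer: (3, 2, 0)

Derivation:
step 0: pivot 8 → sign +
step 1: pivot 3/2 → sign +
step 2: pivot -5/3 → sign −
step 3: pivot -1/10 → sign −
step 4: pivot 3 → sign +
signature = (3, 2, 0)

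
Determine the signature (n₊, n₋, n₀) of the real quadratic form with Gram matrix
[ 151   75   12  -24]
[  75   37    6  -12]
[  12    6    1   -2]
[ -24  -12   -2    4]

step 0: pivot 151 → sign +
step 1: pivot -38/151 → sign −
step 2: pivot 1/19 → sign +
step 3: row/col 3 already zero → sign 0
signature = (2, 1, 1)

Answer: (2, 1, 1)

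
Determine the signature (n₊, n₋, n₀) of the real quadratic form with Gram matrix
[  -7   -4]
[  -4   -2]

Answer: (1, 1, 0)

Derivation:
step 0: pivot -7 → sign −
step 1: pivot 2/7 → sign +
signature = (1, 1, 0)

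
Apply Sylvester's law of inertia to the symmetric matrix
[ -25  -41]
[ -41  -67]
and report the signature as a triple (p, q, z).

step 0: pivot -25 → sign −
step 1: pivot 6/25 → sign +
signature = (1, 1, 0)

Answer: (1, 1, 0)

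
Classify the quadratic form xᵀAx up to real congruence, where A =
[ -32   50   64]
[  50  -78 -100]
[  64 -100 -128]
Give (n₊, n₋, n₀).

step 0: pivot -32 → sign −
step 1: pivot 1/8 → sign +
step 2: row/col 2 already zero → sign 0
signature = (1, 1, 1)

Answer: (1, 1, 1)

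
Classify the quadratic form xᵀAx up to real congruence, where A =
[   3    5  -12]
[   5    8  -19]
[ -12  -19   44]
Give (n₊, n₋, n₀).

step 0: pivot 3 → sign +
step 1: pivot -1/3 → sign −
step 2: pivot -1 → sign −
signature = (1, 2, 0)

Answer: (1, 2, 0)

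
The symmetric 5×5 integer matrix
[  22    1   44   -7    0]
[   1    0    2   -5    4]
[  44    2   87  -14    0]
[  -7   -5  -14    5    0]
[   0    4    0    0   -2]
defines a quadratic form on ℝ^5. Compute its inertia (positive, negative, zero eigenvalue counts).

step 0: pivot 22 → sign +
step 1: pivot -1/22 → sign −
step 2: pivot -1 → sign −
step 3: pivot 485 → sign +
step 4: pivot 6/485 → sign +
signature = (3, 2, 0)

Answer: (3, 2, 0)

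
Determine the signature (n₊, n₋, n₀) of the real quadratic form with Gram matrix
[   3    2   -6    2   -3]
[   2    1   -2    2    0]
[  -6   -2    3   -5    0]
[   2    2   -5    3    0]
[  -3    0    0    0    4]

Answer: (3, 1, 1)

Derivation:
step 0: pivot 3 → sign +
step 1: pivot -1/3 → sign −
step 2: pivot 3 → sign +
step 3: pivot 1 → sign +
step 4: row/col 4 already zero → sign 0
signature = (3, 1, 1)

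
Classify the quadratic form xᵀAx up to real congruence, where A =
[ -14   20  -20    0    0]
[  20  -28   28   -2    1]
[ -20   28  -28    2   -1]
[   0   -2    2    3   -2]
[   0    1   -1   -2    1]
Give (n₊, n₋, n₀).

step 0: pivot -14 → sign −
step 1: pivot 4/7 → sign +
step 2: pivot -4 → sign −
step 3: pivot -3/16 → sign −
step 4: row/col 4 already zero → sign 0
signature = (1, 3, 1)

Answer: (1, 3, 1)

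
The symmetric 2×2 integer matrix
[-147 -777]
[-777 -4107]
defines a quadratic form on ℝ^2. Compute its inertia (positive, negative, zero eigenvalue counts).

Answer: (0, 1, 1)

Derivation:
step 0: pivot -147 → sign −
step 1: row/col 1 already zero → sign 0
signature = (0, 1, 1)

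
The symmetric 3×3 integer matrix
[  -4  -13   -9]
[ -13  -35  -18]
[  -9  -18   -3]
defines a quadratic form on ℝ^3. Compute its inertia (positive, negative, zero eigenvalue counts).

Answer: (1, 2, 0)

Derivation:
step 0: pivot -4 → sign −
step 1: pivot 29/4 → sign +
step 2: pivot -6/29 → sign −
signature = (1, 2, 0)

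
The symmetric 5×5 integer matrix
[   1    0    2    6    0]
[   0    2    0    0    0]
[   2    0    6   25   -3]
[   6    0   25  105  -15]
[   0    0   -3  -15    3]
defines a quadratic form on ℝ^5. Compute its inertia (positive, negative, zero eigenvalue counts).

Answer: (3, 2, 0)

Derivation:
step 0: pivot 1 → sign +
step 1: pivot 2 → sign +
step 2: pivot 2 → sign +
step 3: pivot -31/2 → sign −
step 4: pivot -6/31 → sign −
signature = (3, 2, 0)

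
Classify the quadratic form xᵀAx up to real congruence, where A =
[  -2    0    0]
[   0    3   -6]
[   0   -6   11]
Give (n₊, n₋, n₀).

step 0: pivot -2 → sign −
step 1: pivot 3 → sign +
step 2: pivot -1 → sign −
signature = (1, 2, 0)

Answer: (1, 2, 0)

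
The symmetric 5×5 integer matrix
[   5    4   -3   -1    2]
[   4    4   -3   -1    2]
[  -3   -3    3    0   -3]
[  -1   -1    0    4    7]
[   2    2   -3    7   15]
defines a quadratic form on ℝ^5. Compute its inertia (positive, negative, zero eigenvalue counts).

Answer: (4, 1, 0)

Derivation:
step 0: pivot 5 → sign +
step 1: pivot 4/5 → sign +
step 2: pivot 3/4 → sign +
step 3: pivot 3 → sign +
step 4: pivot -1 → sign −
signature = (4, 1, 0)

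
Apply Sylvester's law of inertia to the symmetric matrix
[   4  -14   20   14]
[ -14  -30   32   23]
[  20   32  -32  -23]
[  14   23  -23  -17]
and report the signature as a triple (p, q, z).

step 0: pivot 4 → sign +
step 1: pivot -79 → sign −
step 2: pivot -24/79 → sign −
step 3: pivot -3/8 → sign −
signature = (1, 3, 0)

Answer: (1, 3, 0)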